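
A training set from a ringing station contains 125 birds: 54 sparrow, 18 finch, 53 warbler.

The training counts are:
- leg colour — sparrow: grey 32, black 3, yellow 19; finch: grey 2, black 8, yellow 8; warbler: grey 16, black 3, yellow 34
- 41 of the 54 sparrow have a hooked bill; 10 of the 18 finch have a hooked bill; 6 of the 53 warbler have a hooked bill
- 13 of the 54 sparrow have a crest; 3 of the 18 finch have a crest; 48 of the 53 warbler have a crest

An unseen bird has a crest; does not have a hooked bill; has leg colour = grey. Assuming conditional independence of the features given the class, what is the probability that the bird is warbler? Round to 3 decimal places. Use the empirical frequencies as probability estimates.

sparrow: (54/125) × (32/54) × (13/54) × (13/54) ≈ 0.0148368
finch: (18/125) × (2/18) × (8/18) × (3/18) ≈ 0.00118519
warbler: (53/125) × (16/53) × (47/53) × (48/53) ≈ 0.102801
P(warbler | x) = 0.102801 / 0.11882299 ≈ 0.865

0.865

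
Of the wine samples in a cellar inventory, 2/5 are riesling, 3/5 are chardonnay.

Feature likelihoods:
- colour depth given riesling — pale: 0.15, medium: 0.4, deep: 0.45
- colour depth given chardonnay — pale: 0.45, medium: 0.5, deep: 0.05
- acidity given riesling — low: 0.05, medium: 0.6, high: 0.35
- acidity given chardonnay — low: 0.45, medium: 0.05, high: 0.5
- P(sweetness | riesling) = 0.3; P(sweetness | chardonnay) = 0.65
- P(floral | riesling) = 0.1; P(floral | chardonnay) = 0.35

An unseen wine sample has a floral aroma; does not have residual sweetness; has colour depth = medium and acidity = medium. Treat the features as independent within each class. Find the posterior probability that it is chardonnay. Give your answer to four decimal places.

riesling: 0.4 × 0.4 × 0.6 × (1−0.3) × 0.1 = 0.00672
chardonnay: 0.6 × 0.5 × 0.05 × (1−0.65) × 0.35 = 0.0018375
P(chardonnay | x) = 0.0018375 / 0.0085575 ≈ 0.2147

0.2147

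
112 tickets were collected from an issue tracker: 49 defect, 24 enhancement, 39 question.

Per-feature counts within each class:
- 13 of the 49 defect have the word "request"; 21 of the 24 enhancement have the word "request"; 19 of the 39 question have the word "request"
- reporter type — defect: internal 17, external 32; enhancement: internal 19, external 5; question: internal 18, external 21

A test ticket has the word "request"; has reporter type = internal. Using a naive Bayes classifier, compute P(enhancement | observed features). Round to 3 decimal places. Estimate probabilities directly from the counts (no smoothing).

0.556

defect: (49/112) × (13/49) × (17/49) ≈ 0.0402697
enhancement: (24/112) × (21/24) × (19/24) = 0.1484375
question: (39/112) × (19/39) × (18/39) ≈ 0.0782967
P(enhancement | x) = 0.1484375 / 0.2670039 ≈ 0.556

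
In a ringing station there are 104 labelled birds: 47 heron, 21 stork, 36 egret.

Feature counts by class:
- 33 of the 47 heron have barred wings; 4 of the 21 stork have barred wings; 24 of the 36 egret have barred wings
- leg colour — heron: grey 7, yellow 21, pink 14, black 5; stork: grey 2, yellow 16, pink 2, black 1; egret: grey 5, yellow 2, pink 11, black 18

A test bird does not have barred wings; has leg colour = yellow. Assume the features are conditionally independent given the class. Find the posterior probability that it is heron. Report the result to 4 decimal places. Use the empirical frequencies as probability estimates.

heron: (47/104) × (14/47) × (21/47) ≈ 0.0601473
stork: (21/104) × (17/21) × (16/21) ≈ 0.124542
egret: (36/104) × (12/36) × (2/36) ≈ 0.00641026
P(heron | x) = 0.0601473 / 0.19109956 ≈ 0.3147

0.3147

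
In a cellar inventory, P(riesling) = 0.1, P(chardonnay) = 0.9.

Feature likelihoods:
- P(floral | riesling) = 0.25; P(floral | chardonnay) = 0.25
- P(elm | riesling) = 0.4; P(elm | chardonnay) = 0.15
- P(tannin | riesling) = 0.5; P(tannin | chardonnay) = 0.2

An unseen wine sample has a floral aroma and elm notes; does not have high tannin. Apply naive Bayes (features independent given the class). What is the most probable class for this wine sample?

riesling: 0.1 × 0.25 × 0.4 × (1−0.5) = 0.005
chardonnay: 0.9 × 0.25 × 0.15 × (1−0.2) = 0.027
Highest score → chardonnay.

chardonnay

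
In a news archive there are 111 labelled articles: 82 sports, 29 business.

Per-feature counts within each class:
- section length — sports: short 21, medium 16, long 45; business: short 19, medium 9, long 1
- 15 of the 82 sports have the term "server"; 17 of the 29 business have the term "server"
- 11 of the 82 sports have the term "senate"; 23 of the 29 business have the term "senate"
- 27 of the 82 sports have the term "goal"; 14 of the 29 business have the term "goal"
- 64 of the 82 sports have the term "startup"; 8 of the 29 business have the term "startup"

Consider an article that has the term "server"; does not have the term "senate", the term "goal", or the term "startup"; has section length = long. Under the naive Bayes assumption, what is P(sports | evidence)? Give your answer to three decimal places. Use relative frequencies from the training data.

sports: (82/111) × (45/82) × (15/82) × (71/82) × (55/82) × (18/82) ≈ 0.00945407
business: (29/111) × (1/29) × (17/29) × (6/29) × (15/29) × (21/29) ≈ 0.000409257
P(sports | x) = 0.00945407 / 0.009863327 ≈ 0.959

0.959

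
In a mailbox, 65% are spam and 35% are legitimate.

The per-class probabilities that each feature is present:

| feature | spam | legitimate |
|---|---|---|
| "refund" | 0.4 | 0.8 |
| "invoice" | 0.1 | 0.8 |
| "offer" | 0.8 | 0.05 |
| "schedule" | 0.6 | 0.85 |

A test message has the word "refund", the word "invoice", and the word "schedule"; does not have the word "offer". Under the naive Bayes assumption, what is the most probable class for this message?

spam: 0.65 × 0.4 × 0.1 × (1−0.8) × 0.6 = 0.00312
legitimate: 0.35 × 0.8 × 0.8 × (1−0.05) × 0.85 = 0.18088
Highest score → legitimate.

legitimate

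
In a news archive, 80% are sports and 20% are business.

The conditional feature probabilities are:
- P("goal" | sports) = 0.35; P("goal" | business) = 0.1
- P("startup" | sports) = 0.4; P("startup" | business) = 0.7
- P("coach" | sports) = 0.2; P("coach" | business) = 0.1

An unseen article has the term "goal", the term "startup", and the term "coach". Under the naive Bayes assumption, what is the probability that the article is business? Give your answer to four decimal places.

0.0588

sports: 0.8 × 0.35 × 0.4 × 0.2 = 0.0224
business: 0.2 × 0.1 × 0.7 × 0.1 = 0.0014
P(business | x) = 0.0014 / 0.0238 ≈ 0.0588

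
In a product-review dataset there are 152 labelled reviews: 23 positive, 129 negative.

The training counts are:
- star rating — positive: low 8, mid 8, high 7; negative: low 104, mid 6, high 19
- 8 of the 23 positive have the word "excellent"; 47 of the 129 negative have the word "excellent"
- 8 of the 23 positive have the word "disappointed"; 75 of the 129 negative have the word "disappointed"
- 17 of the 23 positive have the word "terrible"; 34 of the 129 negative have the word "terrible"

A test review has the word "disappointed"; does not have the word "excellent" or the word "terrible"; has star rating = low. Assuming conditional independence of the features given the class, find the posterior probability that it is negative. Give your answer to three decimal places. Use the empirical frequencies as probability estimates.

positive: (23/152) × (8/23) × (15/23) × (8/23) × (6/23) ≈ 0.00311455
negative: (129/152) × (104/129) × (82/129) × (75/129) × (95/129) ≈ 0.186217
P(negative | x) = 0.186217 / 0.18933155 ≈ 0.984

0.984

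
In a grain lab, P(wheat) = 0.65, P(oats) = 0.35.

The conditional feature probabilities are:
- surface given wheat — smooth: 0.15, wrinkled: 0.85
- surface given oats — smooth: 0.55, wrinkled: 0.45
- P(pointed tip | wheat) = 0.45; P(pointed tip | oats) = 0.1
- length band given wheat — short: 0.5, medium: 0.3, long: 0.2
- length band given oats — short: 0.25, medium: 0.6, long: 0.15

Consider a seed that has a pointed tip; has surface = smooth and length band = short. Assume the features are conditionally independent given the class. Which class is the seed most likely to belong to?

wheat

wheat: 0.65 × 0.15 × 0.45 × 0.5 = 0.0219375
oats: 0.35 × 0.55 × 0.1 × 0.25 = 0.0048125
Highest score → wheat.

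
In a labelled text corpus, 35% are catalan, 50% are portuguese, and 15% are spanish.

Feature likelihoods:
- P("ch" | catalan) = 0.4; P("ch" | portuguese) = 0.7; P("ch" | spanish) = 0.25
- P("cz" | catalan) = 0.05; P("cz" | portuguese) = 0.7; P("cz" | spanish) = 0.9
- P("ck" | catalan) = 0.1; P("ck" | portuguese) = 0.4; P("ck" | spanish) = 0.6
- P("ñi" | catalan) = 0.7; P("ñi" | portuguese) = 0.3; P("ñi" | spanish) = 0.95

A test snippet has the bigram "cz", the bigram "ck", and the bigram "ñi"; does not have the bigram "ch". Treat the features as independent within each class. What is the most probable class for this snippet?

spanish

catalan: 0.35 × (1−0.4) × 0.05 × 0.1 × 0.7 = 0.000735
portuguese: 0.5 × (1−0.7) × 0.7 × 0.4 × 0.3 = 0.0126
spanish: 0.15 × (1−0.25) × 0.9 × 0.6 × 0.95 = 0.0577125
Highest score → spanish.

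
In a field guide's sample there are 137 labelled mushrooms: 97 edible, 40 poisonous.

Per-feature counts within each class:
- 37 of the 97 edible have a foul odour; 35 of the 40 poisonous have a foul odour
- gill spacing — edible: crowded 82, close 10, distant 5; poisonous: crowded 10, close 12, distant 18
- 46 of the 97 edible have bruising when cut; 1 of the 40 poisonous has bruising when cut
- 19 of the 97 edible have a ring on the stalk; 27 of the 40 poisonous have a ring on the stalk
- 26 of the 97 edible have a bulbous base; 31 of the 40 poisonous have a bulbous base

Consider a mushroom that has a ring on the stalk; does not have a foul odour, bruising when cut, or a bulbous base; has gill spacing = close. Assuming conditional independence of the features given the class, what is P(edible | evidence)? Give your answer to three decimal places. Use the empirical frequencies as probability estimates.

edible: (97/137) × (60/97) × (10/97) × (51/97) × (19/97) × (71/97) ≈ 0.0034035
poisonous: (40/137) × (5/40) × (12/40) × (39/40) × (27/40) × (9/40) ≈ 0.00162129
P(edible | x) = 0.0034035 / 0.00502479 ≈ 0.677

0.677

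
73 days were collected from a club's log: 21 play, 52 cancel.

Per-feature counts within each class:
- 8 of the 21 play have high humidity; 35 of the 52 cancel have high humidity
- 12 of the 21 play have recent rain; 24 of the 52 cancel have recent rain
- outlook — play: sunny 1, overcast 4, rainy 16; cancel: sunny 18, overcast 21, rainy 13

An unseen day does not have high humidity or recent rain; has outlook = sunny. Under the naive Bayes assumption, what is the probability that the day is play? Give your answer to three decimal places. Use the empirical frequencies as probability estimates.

play: (21/73) × (13/21) × (9/21) × (1/21) ≈ 0.00363433
cancel: (52/73) × (17/52) × (28/52) × (18/52) ≈ 0.043406
P(play | x) = 0.00363433 / 0.04704033 ≈ 0.077

0.077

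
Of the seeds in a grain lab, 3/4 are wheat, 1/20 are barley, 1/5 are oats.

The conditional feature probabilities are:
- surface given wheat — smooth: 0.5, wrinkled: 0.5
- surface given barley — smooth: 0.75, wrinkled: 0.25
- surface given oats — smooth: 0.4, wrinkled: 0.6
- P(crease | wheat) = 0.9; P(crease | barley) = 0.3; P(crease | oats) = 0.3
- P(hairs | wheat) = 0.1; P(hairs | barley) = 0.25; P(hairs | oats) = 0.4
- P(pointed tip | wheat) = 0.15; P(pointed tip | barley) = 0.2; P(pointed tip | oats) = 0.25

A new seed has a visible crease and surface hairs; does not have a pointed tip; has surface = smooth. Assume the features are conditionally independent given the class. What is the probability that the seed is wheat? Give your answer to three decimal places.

wheat: 0.75 × 0.5 × 0.9 × 0.1 × (1−0.15) = 0.0286875
barley: 0.05 × 0.75 × 0.3 × 0.25 × (1−0.2) = 0.00225
oats: 0.2 × 0.4 × 0.3 × 0.4 × (1−0.25) = 0.0072
P(wheat | x) = 0.0286875 / 0.0381375 ≈ 0.752

0.752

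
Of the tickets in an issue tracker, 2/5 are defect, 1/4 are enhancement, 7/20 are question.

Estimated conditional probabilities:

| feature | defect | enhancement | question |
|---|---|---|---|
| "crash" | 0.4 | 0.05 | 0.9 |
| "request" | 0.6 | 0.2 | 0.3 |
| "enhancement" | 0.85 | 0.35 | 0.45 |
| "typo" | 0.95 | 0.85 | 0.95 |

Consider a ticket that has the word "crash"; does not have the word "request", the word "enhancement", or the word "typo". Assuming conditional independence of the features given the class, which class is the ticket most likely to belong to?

question

defect: 0.4 × 0.4 × (1−0.6) × (1−0.85) × (1−0.95) = 0.00048
enhancement: 0.25 × 0.05 × (1−0.2) × (1−0.35) × (1−0.85) = 0.000975
question: 0.35 × 0.9 × (1−0.3) × (1−0.45) × (1−0.95) = 0.00606375
Highest score → question.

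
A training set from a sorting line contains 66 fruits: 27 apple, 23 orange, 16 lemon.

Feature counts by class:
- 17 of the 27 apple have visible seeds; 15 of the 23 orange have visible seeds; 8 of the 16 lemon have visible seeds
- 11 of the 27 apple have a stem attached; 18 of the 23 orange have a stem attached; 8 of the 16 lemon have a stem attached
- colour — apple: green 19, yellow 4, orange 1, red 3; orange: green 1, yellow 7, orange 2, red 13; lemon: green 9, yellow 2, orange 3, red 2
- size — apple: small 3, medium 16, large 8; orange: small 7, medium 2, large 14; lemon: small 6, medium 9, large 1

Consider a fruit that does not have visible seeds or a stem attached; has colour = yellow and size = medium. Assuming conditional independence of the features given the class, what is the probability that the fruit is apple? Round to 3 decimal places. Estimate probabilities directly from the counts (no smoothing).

0.614

apple: (27/66) × (10/27) × (16/27) × (4/27) × (16/27) ≈ 0.00788251
orange: (23/66) × (8/23) × (5/23) × (7/23) × (2/23) ≈ 0.000697366
lemon: (16/66) × (8/16) × (8/16) × (2/16) × (9/16) ≈ 0.00426136
P(apple | x) = 0.00788251 / 0.012841236 ≈ 0.614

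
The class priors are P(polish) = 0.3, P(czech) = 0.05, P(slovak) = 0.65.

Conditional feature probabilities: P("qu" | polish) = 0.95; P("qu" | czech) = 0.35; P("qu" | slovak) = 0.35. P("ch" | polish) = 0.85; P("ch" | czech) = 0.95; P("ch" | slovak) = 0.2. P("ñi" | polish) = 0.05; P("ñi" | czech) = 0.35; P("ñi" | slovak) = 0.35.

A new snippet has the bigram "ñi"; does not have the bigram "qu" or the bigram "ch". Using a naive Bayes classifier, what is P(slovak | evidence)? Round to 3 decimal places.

polish: 0.3 × (1−0.95) × (1−0.85) × 0.05 = 0.0001125
czech: 0.05 × (1−0.35) × (1−0.95) × 0.35 = 0.00056875
slovak: 0.65 × (1−0.35) × (1−0.2) × 0.35 = 0.1183
P(slovak | x) = 0.1183 / 0.11898125 ≈ 0.994

0.994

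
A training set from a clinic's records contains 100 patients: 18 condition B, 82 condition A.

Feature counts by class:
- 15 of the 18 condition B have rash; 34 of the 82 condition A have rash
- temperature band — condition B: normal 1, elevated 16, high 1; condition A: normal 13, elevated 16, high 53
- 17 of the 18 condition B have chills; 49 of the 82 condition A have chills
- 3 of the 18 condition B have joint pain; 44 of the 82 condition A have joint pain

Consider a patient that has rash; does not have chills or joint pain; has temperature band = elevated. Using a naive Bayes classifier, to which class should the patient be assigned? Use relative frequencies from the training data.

condition B: (18/100) × (15/18) × (16/18) × (1/18) × (15/18) ≈ 0.00617284
condition A: (82/100) × (34/82) × (16/82) × (33/82) × (38/82) ≈ 0.0123724
Highest score → condition A.

condition A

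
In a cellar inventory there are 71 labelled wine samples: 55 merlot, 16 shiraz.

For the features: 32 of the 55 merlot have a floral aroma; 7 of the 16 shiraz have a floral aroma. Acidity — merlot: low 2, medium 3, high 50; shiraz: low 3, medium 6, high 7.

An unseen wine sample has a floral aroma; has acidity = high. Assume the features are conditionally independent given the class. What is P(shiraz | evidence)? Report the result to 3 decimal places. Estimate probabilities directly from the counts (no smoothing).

0.095

merlot: (55/71) × (32/55) × (50/55) ≈ 0.409731
shiraz: (16/71) × (7/16) × (7/16) ≈ 0.0431338
P(shiraz | x) = 0.0431338 / 0.4528648 ≈ 0.095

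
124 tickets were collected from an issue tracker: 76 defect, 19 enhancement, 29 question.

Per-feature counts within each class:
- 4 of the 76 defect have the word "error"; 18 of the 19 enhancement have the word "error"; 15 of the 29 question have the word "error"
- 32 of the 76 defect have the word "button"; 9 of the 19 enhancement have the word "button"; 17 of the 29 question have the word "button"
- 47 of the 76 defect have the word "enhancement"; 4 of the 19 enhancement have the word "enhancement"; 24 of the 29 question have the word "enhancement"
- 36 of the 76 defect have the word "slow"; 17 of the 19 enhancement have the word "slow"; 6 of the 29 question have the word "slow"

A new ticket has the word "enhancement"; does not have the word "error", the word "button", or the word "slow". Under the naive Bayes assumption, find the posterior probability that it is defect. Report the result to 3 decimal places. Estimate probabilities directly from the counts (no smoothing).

defect: (76/124) × (72/76) × (44/76) × (47/76) × (40/76) ≈ 0.109416
enhancement: (19/124) × (1/19) × (10/19) × (4/19) × (2/19) ≈ 0.0000940605
question: (29/124) × (14/29) × (12/29) × (24/29) × (23/29) ≈ 0.0306643
P(defect | x) = 0.109416 / 0.1401743605 ≈ 0.781

0.781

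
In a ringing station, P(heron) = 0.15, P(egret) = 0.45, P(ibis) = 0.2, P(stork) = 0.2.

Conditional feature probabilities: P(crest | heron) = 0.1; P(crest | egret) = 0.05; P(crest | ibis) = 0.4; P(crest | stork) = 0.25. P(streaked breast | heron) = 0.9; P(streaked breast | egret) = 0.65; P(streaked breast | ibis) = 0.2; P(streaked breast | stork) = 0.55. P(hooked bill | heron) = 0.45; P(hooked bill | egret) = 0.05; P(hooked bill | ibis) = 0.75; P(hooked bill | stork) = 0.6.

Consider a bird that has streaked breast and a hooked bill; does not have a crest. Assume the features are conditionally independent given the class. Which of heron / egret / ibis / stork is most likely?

heron

heron: 0.15 × (1−0.1) × 0.9 × 0.45 = 0.054675
egret: 0.45 × (1−0.05) × 0.65 × 0.05 = 0.01389375
ibis: 0.2 × (1−0.4) × 0.2 × 0.75 = 0.018
stork: 0.2 × (1−0.25) × 0.55 × 0.6 = 0.0495
Highest score → heron.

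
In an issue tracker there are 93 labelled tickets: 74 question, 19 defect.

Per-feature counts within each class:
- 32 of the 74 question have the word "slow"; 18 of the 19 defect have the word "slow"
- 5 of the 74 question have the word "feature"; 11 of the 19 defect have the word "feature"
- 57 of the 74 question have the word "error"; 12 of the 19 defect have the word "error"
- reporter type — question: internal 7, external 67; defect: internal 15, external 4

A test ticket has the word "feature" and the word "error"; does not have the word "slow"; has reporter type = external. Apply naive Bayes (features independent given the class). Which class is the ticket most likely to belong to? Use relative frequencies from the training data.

question: (74/93) × (42/74) × (5/74) × (57/74) × (67/74) ≈ 0.0212809
defect: (19/93) × (1/19) × (11/19) × (12/19) × (4/19) ≈ 0.000827733
Highest score → question.

question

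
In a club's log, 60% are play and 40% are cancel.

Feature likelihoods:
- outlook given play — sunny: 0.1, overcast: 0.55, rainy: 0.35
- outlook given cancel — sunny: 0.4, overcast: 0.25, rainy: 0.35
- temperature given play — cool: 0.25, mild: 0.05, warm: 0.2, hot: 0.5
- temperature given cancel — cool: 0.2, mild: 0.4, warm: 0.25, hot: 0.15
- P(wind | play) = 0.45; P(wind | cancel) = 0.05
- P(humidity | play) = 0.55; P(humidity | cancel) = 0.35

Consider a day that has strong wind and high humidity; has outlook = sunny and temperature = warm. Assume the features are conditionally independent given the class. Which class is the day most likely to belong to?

play: 0.6 × 0.1 × 0.2 × 0.45 × 0.55 = 0.00297
cancel: 0.4 × 0.4 × 0.25 × 0.05 × 0.35 = 0.0007
Highest score → play.

play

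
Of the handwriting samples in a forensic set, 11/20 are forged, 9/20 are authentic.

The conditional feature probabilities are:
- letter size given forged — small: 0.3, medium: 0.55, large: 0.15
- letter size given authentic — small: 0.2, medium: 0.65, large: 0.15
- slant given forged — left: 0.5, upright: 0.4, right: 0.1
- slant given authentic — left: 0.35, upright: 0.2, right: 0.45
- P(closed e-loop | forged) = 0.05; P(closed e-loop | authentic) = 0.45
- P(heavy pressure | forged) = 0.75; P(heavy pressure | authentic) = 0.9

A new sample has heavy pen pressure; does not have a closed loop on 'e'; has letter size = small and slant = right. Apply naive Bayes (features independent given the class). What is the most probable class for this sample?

authentic

forged: 0.55 × 0.3 × 0.1 × (1−0.05) × 0.75 = 0.01175625
authentic: 0.45 × 0.2 × 0.45 × (1−0.45) × 0.9 = 0.0200475
Highest score → authentic.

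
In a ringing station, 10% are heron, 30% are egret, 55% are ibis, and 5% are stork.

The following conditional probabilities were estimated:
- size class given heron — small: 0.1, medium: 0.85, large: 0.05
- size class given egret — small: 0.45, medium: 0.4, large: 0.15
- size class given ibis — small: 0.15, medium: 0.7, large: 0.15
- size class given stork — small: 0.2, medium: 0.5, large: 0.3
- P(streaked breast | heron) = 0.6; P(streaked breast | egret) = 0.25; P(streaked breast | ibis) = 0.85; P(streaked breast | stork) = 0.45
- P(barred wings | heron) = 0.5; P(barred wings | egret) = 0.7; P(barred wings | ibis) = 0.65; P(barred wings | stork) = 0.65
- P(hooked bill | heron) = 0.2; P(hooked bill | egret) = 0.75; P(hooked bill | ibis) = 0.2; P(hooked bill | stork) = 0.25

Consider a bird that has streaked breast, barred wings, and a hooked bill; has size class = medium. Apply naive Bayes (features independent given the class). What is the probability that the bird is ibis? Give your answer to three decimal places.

0.652

heron: 0.1 × 0.85 × 0.6 × 0.5 × 0.2 = 0.0051
egret: 0.3 × 0.4 × 0.25 × 0.7 × 0.75 = 0.01575
ibis: 0.55 × 0.7 × 0.85 × 0.65 × 0.2 = 0.0425425
stork: 0.05 × 0.5 × 0.45 × 0.65 × 0.25 = 0.001828125
P(ibis | x) = 0.0425425 / 0.065220625 ≈ 0.652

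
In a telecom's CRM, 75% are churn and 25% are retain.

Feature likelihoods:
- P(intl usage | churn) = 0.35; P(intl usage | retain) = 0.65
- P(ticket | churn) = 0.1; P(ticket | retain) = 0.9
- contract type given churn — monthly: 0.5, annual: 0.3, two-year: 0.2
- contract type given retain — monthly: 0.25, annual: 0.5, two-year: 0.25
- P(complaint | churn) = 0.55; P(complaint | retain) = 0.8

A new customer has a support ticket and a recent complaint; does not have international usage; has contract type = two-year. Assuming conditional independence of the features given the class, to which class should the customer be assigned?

retain

churn: 0.75 × (1−0.35) × 0.1 × 0.2 × 0.55 = 0.0053625
retain: 0.25 × (1−0.65) × 0.9 × 0.25 × 0.8 = 0.01575
Highest score → retain.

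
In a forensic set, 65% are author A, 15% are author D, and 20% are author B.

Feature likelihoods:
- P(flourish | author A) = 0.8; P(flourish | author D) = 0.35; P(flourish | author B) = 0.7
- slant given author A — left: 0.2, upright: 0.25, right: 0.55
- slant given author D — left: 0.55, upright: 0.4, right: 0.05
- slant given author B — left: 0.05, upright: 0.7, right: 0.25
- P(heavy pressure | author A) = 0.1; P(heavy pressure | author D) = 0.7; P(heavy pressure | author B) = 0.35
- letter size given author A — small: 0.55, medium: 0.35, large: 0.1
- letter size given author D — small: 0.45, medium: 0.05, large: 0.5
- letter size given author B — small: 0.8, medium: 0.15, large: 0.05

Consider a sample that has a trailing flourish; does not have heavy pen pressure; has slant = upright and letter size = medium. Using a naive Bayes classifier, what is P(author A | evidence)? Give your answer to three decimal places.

0.806

author A: 0.65 × 0.8 × 0.25 × (1−0.1) × 0.35 = 0.04095
author D: 0.15 × 0.35 × 0.4 × (1−0.7) × 0.05 = 0.000315
author B: 0.2 × 0.7 × 0.7 × (1−0.35) × 0.15 = 0.009555
P(author A | x) = 0.04095 / 0.05082 ≈ 0.806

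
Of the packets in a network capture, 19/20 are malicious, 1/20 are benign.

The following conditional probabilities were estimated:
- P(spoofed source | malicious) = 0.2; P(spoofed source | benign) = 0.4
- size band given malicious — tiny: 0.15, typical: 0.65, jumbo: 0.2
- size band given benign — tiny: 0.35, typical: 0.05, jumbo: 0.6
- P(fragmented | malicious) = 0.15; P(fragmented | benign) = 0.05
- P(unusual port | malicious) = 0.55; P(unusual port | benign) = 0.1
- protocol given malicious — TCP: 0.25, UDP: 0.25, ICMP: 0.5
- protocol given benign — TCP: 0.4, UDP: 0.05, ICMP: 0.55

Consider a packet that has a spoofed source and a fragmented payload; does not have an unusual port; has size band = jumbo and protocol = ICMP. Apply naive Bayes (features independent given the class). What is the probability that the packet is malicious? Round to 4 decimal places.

malicious: 0.95 × 0.2 × 0.2 × 0.15 × (1−0.55) × 0.5 = 0.0012825
benign: 0.05 × 0.4 × 0.6 × 0.05 × (1−0.1) × 0.55 = 0.000297
P(malicious | x) = 0.0012825 / 0.0015795 ≈ 0.8120

0.8120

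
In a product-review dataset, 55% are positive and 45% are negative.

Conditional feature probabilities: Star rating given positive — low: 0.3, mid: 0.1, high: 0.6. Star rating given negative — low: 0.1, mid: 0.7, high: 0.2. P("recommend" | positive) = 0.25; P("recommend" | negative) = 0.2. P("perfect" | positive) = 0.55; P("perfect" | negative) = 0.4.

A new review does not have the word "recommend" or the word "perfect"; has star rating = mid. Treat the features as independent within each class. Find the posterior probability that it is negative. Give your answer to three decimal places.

positive: 0.55 × 0.1 × (1−0.25) × (1−0.55) = 0.0185625
negative: 0.45 × 0.7 × (1−0.2) × (1−0.4) = 0.1512
P(negative | x) = 0.1512 / 0.1697625 ≈ 0.891

0.891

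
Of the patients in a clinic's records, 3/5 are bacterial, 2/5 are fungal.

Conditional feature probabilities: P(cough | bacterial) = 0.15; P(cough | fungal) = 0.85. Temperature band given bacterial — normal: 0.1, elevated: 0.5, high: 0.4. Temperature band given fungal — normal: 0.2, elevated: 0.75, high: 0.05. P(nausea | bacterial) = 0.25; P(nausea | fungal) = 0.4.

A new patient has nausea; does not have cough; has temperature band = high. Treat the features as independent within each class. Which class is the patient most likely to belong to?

bacterial: 0.6 × (1−0.15) × 0.4 × 0.25 = 0.051
fungal: 0.4 × (1−0.85) × 0.05 × 0.4 = 0.0012
Highest score → bacterial.

bacterial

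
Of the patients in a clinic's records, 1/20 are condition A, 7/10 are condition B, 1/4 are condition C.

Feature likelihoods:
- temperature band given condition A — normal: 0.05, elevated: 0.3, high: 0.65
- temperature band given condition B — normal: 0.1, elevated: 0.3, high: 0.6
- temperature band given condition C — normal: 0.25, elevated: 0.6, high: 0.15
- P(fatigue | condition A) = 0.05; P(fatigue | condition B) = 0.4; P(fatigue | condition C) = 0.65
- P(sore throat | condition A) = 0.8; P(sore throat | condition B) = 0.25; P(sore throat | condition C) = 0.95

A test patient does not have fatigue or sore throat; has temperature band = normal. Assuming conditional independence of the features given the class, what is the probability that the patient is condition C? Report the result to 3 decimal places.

0.033

condition A: 0.05 × 0.05 × (1−0.05) × (1−0.8) = 0.000475
condition B: 0.7 × 0.1 × (1−0.4) × (1−0.25) = 0.0315
condition C: 0.25 × 0.25 × (1−0.65) × (1−0.95) = 0.00109375
P(condition C | x) = 0.00109375 / 0.03306875 ≈ 0.033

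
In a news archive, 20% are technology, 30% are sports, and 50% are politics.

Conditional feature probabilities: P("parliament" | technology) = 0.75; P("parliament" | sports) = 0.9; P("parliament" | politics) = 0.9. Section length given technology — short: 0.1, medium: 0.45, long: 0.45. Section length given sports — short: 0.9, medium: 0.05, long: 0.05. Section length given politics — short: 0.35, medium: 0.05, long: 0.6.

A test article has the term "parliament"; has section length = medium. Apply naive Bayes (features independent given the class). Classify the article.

technology

technology: 0.2 × 0.75 × 0.45 = 0.0675
sports: 0.3 × 0.9 × 0.05 = 0.0135
politics: 0.5 × 0.9 × 0.05 = 0.0225
Highest score → technology.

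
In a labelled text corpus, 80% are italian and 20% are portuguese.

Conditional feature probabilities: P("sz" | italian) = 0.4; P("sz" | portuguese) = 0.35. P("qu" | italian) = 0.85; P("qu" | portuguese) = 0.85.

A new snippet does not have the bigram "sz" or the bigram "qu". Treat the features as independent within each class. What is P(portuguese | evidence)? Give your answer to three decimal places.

italian: 0.8 × (1−0.4) × (1−0.85) = 0.072
portuguese: 0.2 × (1−0.35) × (1−0.85) = 0.0195
P(portuguese | x) = 0.0195 / 0.0915 ≈ 0.213

0.213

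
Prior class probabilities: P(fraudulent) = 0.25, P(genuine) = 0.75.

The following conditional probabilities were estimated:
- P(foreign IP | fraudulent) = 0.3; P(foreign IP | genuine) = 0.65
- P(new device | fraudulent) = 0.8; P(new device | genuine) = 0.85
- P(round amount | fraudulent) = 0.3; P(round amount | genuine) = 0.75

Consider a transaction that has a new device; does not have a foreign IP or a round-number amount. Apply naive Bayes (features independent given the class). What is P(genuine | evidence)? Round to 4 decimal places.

0.3627

fraudulent: 0.25 × (1−0.3) × 0.8 × (1−0.3) = 0.098
genuine: 0.75 × (1−0.65) × 0.85 × (1−0.75) = 0.05578125
P(genuine | x) = 0.05578125 / 0.15378125 ≈ 0.3627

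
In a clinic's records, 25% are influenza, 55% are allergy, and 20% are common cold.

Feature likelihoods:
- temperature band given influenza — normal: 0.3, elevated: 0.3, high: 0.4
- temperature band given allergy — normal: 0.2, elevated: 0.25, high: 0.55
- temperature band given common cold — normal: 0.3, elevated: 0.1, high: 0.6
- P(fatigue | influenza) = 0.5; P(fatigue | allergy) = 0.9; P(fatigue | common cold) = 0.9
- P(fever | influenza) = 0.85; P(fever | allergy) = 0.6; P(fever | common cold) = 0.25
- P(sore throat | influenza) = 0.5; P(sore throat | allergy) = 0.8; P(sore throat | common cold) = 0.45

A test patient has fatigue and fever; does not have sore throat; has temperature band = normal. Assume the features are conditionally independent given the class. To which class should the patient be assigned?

influenza: 0.25 × 0.3 × 0.5 × 0.85 × (1−0.5) = 0.0159375
allergy: 0.55 × 0.2 × 0.9 × 0.6 × (1−0.8) = 0.01188
common cold: 0.2 × 0.3 × 0.9 × 0.25 × (1−0.45) = 0.007425
Highest score → influenza.

influenza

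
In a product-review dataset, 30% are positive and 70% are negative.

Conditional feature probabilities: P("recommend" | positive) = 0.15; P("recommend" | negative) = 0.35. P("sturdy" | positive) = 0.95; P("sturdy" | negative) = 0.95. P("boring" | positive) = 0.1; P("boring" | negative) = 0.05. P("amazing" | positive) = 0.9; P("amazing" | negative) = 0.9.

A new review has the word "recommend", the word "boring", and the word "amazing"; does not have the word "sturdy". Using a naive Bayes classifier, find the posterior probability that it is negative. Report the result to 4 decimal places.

0.7313

positive: 0.3 × 0.15 × (1−0.95) × 0.1 × 0.9 = 0.0002025
negative: 0.7 × 0.35 × (1−0.95) × 0.05 × 0.9 = 0.00055125
P(negative | x) = 0.00055125 / 0.00075375 ≈ 0.7313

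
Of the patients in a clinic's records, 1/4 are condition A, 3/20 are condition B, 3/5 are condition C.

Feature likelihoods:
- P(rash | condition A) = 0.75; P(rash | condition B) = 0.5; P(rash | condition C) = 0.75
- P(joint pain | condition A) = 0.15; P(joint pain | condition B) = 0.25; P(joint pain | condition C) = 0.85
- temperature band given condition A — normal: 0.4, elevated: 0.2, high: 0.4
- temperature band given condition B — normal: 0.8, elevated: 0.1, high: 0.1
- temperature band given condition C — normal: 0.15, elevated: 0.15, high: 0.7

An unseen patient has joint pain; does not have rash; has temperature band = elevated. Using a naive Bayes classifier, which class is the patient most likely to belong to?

condition A: 0.25 × (1−0.75) × 0.15 × 0.2 = 0.001875
condition B: 0.15 × (1−0.5) × 0.25 × 0.1 = 0.001875
condition C: 0.6 × (1−0.75) × 0.85 × 0.15 = 0.019125
Highest score → condition C.

condition C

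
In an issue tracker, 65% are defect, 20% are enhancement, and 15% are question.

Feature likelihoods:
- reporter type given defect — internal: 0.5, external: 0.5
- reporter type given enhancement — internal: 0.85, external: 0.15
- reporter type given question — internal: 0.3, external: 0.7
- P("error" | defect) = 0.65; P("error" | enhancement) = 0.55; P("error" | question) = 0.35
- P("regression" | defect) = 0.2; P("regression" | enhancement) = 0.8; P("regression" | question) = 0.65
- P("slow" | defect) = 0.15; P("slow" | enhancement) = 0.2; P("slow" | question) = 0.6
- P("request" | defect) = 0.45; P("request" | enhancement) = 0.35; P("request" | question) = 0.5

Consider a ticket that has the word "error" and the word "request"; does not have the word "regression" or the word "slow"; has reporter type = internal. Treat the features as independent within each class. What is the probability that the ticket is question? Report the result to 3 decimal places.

defect: 0.65 × 0.5 × 0.65 × (1−0.2) × (1−0.15) × 0.45 = 0.0646425
enhancement: 0.2 × 0.85 × 0.55 × (1−0.8) × (1−0.2) × 0.35 = 0.005236
question: 0.15 × 0.3 × 0.35 × (1−0.65) × (1−0.6) × 0.5 = 0.0011025
P(question | x) = 0.0011025 / 0.070981 ≈ 0.016

0.016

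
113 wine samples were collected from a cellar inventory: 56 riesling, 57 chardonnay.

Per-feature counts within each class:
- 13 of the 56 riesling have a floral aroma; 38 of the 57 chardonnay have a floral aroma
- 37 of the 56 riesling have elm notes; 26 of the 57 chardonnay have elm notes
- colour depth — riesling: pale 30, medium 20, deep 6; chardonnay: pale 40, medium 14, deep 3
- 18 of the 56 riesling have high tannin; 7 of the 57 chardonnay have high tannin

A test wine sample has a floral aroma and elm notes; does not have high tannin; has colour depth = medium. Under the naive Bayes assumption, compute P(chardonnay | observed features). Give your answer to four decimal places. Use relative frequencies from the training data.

riesling: (56/113) × (13/56) × (37/56) × (20/56) × (38/56) ≈ 0.0184211
chardonnay: (57/113) × (38/57) × (26/57) × (14/57) × (50/57) ≈ 0.0330485
P(chardonnay | x) = 0.0330485 / 0.0514696 ≈ 0.6421

0.6421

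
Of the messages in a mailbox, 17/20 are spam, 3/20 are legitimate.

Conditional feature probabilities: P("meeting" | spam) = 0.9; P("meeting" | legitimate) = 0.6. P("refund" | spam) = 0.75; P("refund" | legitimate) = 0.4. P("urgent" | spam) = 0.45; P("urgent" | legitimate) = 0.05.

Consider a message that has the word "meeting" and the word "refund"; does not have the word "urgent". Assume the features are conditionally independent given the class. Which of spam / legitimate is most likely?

spam

spam: 0.85 × 0.9 × 0.75 × (1−0.45) = 0.3155625
legitimate: 0.15 × 0.6 × 0.4 × (1−0.05) = 0.0342
Highest score → spam.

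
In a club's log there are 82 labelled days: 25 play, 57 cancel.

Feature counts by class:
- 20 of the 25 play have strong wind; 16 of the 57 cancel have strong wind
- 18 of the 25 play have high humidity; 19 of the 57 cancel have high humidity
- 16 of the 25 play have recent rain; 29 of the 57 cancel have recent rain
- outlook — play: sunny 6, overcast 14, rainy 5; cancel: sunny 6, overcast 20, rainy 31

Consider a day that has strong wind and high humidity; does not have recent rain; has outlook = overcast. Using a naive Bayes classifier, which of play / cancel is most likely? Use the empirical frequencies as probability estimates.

play

play: (25/82) × (20/25) × (18/25) × (9/25) × (14/25) ≈ 0.0354029
cancel: (57/82) × (16/57) × (19/57) × (28/57) × (20/57) ≈ 0.0112105
Highest score → play.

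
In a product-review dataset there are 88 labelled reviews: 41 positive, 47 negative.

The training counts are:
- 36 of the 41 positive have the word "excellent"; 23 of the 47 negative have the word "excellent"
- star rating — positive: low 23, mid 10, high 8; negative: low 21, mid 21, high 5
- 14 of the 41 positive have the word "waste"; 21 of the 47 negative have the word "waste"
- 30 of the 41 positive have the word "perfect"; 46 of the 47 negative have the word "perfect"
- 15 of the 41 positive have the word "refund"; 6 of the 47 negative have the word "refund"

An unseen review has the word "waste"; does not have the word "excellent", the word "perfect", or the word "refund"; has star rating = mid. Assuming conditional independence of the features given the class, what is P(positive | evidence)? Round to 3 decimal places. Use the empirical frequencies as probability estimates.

positive: (41/88) × (5/41) × (10/41) × (14/41) × (11/41) × (26/41) ≈ 0.000805093
negative: (47/88) × (24/47) × (21/47) × (21/47) × (1/47) × (41/47) ≈ 0.00101055
P(positive | x) = 0.000805093 / 0.001815643 ≈ 0.443

0.443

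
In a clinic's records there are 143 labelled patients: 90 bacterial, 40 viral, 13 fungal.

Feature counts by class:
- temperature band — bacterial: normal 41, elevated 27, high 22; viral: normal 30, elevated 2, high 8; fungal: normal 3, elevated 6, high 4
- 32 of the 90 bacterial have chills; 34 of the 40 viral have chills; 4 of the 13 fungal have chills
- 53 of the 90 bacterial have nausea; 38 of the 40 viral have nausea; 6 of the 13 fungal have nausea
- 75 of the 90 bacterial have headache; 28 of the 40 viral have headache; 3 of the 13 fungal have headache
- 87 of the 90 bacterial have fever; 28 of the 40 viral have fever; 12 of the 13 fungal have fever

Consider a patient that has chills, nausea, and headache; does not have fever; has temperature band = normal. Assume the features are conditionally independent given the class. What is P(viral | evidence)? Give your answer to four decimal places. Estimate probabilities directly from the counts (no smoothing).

0.9539

bacterial: (90/143) × (41/90) × (32/90) × (53/90) × (75/90) × (3/90) ≈ 0.00166758
viral: (40/143) × (30/40) × (34/40) × (38/40) × (28/40) × (12/40) ≈ 0.0355752
fungal: (13/143) × (3/13) × (4/13) × (6/13) × (3/13) × (1/13) ≈ 0.0000528864
P(viral | x) = 0.0355752 / 0.0372956664 ≈ 0.9539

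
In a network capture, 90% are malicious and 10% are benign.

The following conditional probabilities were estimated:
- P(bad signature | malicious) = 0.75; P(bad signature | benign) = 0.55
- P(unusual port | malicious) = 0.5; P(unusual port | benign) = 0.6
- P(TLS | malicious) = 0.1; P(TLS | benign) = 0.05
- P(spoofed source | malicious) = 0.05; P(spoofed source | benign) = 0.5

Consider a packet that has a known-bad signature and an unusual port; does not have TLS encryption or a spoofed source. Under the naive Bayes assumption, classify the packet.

malicious: 0.9 × 0.75 × 0.5 × (1−0.1) × (1−0.05) = 0.2885625
benign: 0.1 × 0.55 × 0.6 × (1−0.05) × (1−0.5) = 0.015675
Highest score → malicious.

malicious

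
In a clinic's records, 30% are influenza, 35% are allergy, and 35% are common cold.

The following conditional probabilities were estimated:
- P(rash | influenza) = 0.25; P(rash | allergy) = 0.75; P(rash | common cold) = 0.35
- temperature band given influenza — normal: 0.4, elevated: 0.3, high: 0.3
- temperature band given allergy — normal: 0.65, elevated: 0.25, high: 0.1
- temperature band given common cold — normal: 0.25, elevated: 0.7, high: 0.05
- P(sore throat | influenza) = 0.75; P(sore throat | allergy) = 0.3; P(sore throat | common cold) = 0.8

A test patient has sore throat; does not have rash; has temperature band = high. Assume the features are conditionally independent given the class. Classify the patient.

influenza: 0.3 × (1−0.25) × 0.3 × 0.75 = 0.050625
allergy: 0.35 × (1−0.75) × 0.1 × 0.3 = 0.002625
common cold: 0.35 × (1−0.35) × 0.05 × 0.8 = 0.0091
Highest score → influenza.

influenza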